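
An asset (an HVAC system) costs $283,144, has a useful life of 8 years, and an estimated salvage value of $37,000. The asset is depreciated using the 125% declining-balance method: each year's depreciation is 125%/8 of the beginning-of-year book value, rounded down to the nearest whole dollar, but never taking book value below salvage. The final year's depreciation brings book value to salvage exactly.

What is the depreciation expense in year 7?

Depreciable base = $283,144 − $37,000 = $246,144.
Year 1: ⌊$283,144 × 125%/8⌋ = $44,241. Book value $238,903.
Year 2: ⌊$238,903 × 125%/8⌋ = $37,328. Book value $201,575.
Year 3: ⌊$201,575 × 125%/8⌋ = $31,496. Book value $170,079.
Year 4: ⌊$170,079 × 125%/8⌋ = $26,574. Book value $143,505.
Year 5: ⌊$143,505 × 125%/8⌋ = $22,422. Book value $121,083.
Year 6: ⌊$121,083 × 125%/8⌋ = $18,919. Book value $102,164.
Year 7: ⌊$102,164 × 125%/8⌋ = $15,963. Book value $86,201.

$15,963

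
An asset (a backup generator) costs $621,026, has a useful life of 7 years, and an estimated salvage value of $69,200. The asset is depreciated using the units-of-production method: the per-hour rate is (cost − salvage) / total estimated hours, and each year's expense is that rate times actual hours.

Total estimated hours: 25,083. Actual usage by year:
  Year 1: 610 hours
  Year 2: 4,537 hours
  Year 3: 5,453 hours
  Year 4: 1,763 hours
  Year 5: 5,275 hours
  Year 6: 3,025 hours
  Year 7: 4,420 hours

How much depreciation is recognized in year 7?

Depreciable base = $621,026 − $69,200 = $551,826.
Rate = $551,826 / 25,083 hours = $22 per hour.
Year 1: 610 × $22 = $13,420. Book value $607,606.
Year 2: 4,537 × $22 = $99,814. Book value $507,792.
Year 3: 5,453 × $22 = $119,966. Book value $387,826.
Year 4: 1,763 × $22 = $38,786. Book value $349,040.
Year 5: 5,275 × $22 = $116,050. Book value $232,990.
Year 6: 3,025 × $22 = $66,550. Book value $166,440.
Year 7: 4,420 × $22 = $97,240. Book value $69,200.

$97,240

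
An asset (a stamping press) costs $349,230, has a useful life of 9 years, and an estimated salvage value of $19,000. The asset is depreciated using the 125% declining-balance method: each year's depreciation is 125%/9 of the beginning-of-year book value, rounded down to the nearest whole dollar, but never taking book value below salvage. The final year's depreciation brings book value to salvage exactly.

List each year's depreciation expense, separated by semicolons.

$48,504; $41,767; $35,966; $30,971; $26,669; $22,965; $19,776; $17,029; $86,583

Depreciable base = $349,230 − $19,000 = $330,230.
Year 1: ⌊$349,230 × 125%/9⌋ = $48,504. Book value $300,726.
Year 2: ⌊$300,726 × 125%/9⌋ = $41,767. Book value $258,959.
Year 3: ⌊$258,959 × 125%/9⌋ = $35,966. Book value $222,993.
Year 4: ⌊$222,993 × 125%/9⌋ = $30,971. Book value $192,022.
Year 5: ⌊$192,022 × 125%/9⌋ = $26,669. Book value $165,353.
Year 6: ⌊$165,353 × 125%/9⌋ = $22,965. Book value $142,388.
Year 7: ⌊$142,388 × 125%/9⌋ = $19,776. Book value $122,612.
Year 8: ⌊$122,612 × 125%/9⌋ = $17,029. Book value $105,583.
Year 9 (final): $105,583 − $19,000 = $86,583. Book value $19,000.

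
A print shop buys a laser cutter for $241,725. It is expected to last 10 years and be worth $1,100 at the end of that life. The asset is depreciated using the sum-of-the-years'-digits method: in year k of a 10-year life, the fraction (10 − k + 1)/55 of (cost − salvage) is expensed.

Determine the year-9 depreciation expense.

Depreciable base = $241,725 − $1,100 = $240,625.
Sum of the years' digits = 10+9+8+7+6+5+4+3+2+1 = 55.
Year 1: $240,625 × 10/55 = $43,750. Book value $197,975.
Year 2: $240,625 × 9/55 = $39,375. Book value $158,600.
Year 3: $240,625 × 8/55 = $35,000. Book value $123,600.
Year 4: $240,625 × 7/55 = $30,625. Book value $92,975.
Year 5: $240,625 × 6/55 = $26,250. Book value $66,725.
Year 6: $240,625 × 5/55 = $21,875. Book value $44,850.
Year 7: $240,625 × 4/55 = $17,500. Book value $27,350.
Year 8: $240,625 × 3/55 = $13,125. Book value $14,225.
Year 9: $240,625 × 2/55 = $8,750. Book value $5,475.

$8,750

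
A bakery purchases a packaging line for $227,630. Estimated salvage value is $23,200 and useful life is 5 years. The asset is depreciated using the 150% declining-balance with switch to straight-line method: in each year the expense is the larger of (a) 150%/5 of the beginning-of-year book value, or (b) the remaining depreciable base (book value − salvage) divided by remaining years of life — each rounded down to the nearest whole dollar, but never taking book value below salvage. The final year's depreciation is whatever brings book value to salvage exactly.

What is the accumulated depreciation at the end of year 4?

Depreciable base = $227,630 − $23,200 = $204,430.
Year 1: DB = ⌊$227,630 × 150%/5⌋ = $68,289; SL = ⌊$204,430/5⌋ = $40,886 → take DB $68,289. Book value $159,341.
Year 2: DB = ⌊$159,341 × 150%/5⌋ = $47,802; SL = ⌊$136,141/4⌋ = $34,035 → take DB $47,802. Book value $111,539.
Year 3: DB = ⌊$111,539 × 150%/5⌋ = $33,461; SL = ⌊$88,339/3⌋ = $29,446 → take DB $33,461. Book value $78,078.
Year 4: DB = ⌊$78,078 × 150%/5⌋ = $23,423; SL = ⌊$54,878/2⌋ = $27,439 → take SL $27,439. Book value $50,639.
Accumulated through year 4 = $227,630 − $50,639 = $176,991.

$176,991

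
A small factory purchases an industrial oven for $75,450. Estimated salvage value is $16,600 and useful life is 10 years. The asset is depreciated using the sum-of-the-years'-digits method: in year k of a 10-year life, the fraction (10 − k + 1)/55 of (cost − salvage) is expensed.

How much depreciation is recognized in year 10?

Depreciable base = $75,450 − $16,600 = $58,850.
Sum of the years' digits = 10+9+8+7+6+5+4+3+2+1 = 55.
Year 1: $58,850 × 10/55 = $10,700. Book value $64,750.
Year 2: $58,850 × 9/55 = $9,630. Book value $55,120.
Year 3: $58,850 × 8/55 = $8,560. Book value $46,560.
Year 4: $58,850 × 7/55 = $7,490. Book value $39,070.
Year 5: $58,850 × 6/55 = $6,420. Book value $32,650.
Year 6: $58,850 × 5/55 = $5,350. Book value $27,300.
Year 7: $58,850 × 4/55 = $4,280. Book value $23,020.
Year 8: $58,850 × 3/55 = $3,210. Book value $19,810.
Year 9: $58,850 × 2/55 = $2,140. Book value $17,670.
Year 10: $58,850 × 1/55 = $1,070. Book value $16,600.

$1,070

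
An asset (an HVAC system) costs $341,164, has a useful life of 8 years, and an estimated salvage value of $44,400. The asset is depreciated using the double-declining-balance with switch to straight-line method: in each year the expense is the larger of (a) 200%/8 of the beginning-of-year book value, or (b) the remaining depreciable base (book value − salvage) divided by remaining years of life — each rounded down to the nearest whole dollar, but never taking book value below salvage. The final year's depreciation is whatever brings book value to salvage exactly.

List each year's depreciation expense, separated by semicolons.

Depreciable base = $341,164 − $44,400 = $296,764.
Year 1: DB = ⌊$341,164 × 200%/8⌋ = $85,291; SL = ⌊$296,764/8⌋ = $37,095 → take DB $85,291. Book value $255,873.
Year 2: DB = ⌊$255,873 × 200%/8⌋ = $63,968; SL = ⌊$211,473/7⌋ = $30,210 → take DB $63,968. Book value $191,905.
Year 3: DB = ⌊$191,905 × 200%/8⌋ = $47,976; SL = ⌊$147,505/6⌋ = $24,584 → take DB $47,976. Book value $143,929.
Year 4: DB = ⌊$143,929 × 200%/8⌋ = $35,982; SL = ⌊$99,529/5⌋ = $19,905 → take DB $35,982. Book value $107,947.
Year 5: DB = ⌊$107,947 × 200%/8⌋ = $26,986; SL = ⌊$63,547/4⌋ = $15,886 → take DB $26,986. Book value $80,961.
Year 6: DB = ⌊$80,961 × 200%/8⌋ = $20,240; SL = ⌊$36,561/3⌋ = $12,187 → take DB $20,240. Book value $60,721.
Year 7: DB = ⌊$60,721 × 200%/8⌋ = $15,180; SL = ⌊$16,321/2⌋ = $8,160 → take DB $15,180. Book value $45,541.
Year 8 (final): $45,541 − $44,400 = $1,141. Book value $44,400.

$85,291; $63,968; $47,976; $35,982; $26,986; $20,240; $15,180; $1,141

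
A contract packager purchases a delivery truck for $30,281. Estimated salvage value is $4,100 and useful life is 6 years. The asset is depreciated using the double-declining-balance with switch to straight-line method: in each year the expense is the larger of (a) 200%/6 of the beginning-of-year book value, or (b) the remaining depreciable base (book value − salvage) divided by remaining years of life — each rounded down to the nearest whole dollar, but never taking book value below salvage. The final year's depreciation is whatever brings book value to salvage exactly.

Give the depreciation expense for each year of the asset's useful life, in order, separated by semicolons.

$10,093; $6,729; $4,486; $2,991; $1,882; $0

Depreciable base = $30,281 − $4,100 = $26,181.
Year 1: DB = ⌊$30,281 × 200%/6⌋ = $10,093; SL = ⌊$26,181/6⌋ = $4,363 → take DB $10,093. Book value $20,188.
Year 2: DB = ⌊$20,188 × 200%/6⌋ = $6,729; SL = ⌊$16,088/5⌋ = $3,217 → take DB $6,729. Book value $13,459.
Year 3: DB = ⌊$13,459 × 200%/6⌋ = $4,486; SL = ⌊$9,359/4⌋ = $2,339 → take DB $4,486. Book value $8,973.
Year 4: DB = ⌊$8,973 × 200%/6⌋ = $2,991; SL = ⌊$4,873/3⌋ = $1,624 → take DB $2,991. Book value $5,982.
Year 5: DB = ⌊$5,982 × 200%/6⌋ = $1,994; SL = ⌊$1,882/2⌋ = $941 → take DB $1,994, capped at $1,882. Book value $4,100.
Year 6 (final): $4,100 − $4,100 = $0. Book value $4,100.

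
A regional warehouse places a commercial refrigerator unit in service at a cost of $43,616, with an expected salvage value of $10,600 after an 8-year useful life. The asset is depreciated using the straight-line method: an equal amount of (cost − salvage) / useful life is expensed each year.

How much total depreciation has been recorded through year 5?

$20,635

Depreciable base = $43,616 − $10,600 = $33,016.
Annual expense = $33,016 / 8 = $4,127.
End of year 1: book value $39,489.
End of year 2: book value $35,362.
End of year 3: book value $31,235.
End of year 4: book value $27,108.
End of year 5: book value $22,981.
Accumulated through year 5 = $43,616 − $22,981 = $20,635.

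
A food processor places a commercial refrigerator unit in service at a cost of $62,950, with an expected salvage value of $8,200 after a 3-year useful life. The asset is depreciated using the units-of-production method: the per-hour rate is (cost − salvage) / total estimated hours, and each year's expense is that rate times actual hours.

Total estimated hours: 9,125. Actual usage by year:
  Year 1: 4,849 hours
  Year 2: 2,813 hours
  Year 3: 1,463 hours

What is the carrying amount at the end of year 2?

Depreciable base = $62,950 − $8,200 = $54,750.
Rate = $54,750 / 9,125 hours = $6 per hour.
Year 1: 4,849 × $6 = $29,094. Book value $33,856.
Year 2: 2,813 × $6 = $16,878. Book value $16,978.

$16,978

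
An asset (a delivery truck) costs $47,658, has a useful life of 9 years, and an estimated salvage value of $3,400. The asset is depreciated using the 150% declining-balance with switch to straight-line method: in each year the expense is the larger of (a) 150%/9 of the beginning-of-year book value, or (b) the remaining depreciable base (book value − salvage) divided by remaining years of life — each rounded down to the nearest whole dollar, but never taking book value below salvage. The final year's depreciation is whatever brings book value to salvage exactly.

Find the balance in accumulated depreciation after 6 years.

Depreciable base = $47,658 − $3,400 = $44,258.
Year 1: DB = ⌊$47,658 × 150%/9⌋ = $7,943; SL = ⌊$44,258/9⌋ = $4,917 → take DB $7,943. Book value $39,715.
Year 2: DB = ⌊$39,715 × 150%/9⌋ = $6,619; SL = ⌊$36,315/8⌋ = $4,539 → take DB $6,619. Book value $33,096.
Year 3: DB = ⌊$33,096 × 150%/9⌋ = $5,516; SL = ⌊$29,696/7⌋ = $4,242 → take DB $5,516. Book value $27,580.
Year 4: DB = ⌊$27,580 × 150%/9⌋ = $4,596; SL = ⌊$24,180/6⌋ = $4,030 → take DB $4,596. Book value $22,984.
Year 5: DB = ⌊$22,984 × 150%/9⌋ = $3,830; SL = ⌊$19,584/5⌋ = $3,916 → take SL $3,916. Book value $19,068.
Year 6: DB = ⌊$19,068 × 150%/9⌋ = $3,178; SL = ⌊$15,668/4⌋ = $3,917 → take SL $3,917. Book value $15,151.
Accumulated through year 6 = $47,658 − $15,151 = $32,507.

$32,507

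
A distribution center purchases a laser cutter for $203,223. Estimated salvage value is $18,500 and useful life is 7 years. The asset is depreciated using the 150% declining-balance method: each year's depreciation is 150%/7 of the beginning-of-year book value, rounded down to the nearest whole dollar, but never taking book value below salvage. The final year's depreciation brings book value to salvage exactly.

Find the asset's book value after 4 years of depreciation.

Depreciable base = $203,223 − $18,500 = $184,723.
Year 1: ⌊$203,223 × 150%/7⌋ = $43,547. Book value $159,676.
Year 2: ⌊$159,676 × 150%/7⌋ = $34,216. Book value $125,460.
Year 3: ⌊$125,460 × 150%/7⌋ = $26,884. Book value $98,576.
Year 4: ⌊$98,576 × 150%/7⌋ = $21,123. Book value $77,453.

$77,453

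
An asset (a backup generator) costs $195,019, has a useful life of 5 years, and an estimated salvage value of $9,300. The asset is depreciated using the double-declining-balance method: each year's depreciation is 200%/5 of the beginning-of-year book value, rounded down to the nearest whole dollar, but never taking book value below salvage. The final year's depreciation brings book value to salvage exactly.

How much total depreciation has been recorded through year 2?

Depreciable base = $195,019 − $9,300 = $185,719.
Year 1: ⌊$195,019 × 200%/5⌋ = $78,007. Book value $117,012.
Year 2: ⌊$117,012 × 200%/5⌋ = $46,804. Book value $70,208.
Accumulated through year 2 = $195,019 − $70,208 = $124,811.

$124,811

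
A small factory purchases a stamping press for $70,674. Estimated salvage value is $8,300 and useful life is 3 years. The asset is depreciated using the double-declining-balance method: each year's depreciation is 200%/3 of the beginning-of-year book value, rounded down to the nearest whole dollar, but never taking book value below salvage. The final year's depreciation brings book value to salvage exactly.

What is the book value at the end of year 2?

$8,300

Depreciable base = $70,674 − $8,300 = $62,374.
Year 1: ⌊$70,674 × 200%/3⌋ = $47,116. Book value $23,558.
Year 2: ⌊$23,558 × 200%/3⌋ = $15,705, capped at $15,258. Book value $8,300.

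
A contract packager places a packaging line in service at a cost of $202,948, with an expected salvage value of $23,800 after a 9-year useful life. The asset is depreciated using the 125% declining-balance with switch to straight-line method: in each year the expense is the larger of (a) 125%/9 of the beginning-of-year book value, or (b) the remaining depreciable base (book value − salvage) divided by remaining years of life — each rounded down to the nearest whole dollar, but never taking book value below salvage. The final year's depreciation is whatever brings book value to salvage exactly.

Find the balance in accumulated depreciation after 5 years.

$108,916

Depreciable base = $202,948 − $23,800 = $179,148.
Year 1: DB = ⌊$202,948 × 125%/9⌋ = $28,187; SL = ⌊$179,148/9⌋ = $19,905 → take DB $28,187. Book value $174,761.
Year 2: DB = ⌊$174,761 × 125%/9⌋ = $24,272; SL = ⌊$150,961/8⌋ = $18,870 → take DB $24,272. Book value $150,489.
Year 3: DB = ⌊$150,489 × 125%/9⌋ = $20,901; SL = ⌊$126,689/7⌋ = $18,098 → take DB $20,901. Book value $129,588.
Year 4: DB = ⌊$129,588 × 125%/9⌋ = $17,998; SL = ⌊$105,788/6⌋ = $17,631 → take DB $17,998. Book value $111,590.
Year 5: DB = ⌊$111,590 × 125%/9⌋ = $15,498; SL = ⌊$87,790/5⌋ = $17,558 → take SL $17,558. Book value $94,032.
Accumulated through year 5 = $202,948 − $94,032 = $108,916.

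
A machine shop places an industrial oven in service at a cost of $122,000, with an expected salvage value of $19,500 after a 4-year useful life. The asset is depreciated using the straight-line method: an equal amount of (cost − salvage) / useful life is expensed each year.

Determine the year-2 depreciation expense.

Depreciable base = $122,000 − $19,500 = $102,500.
Annual expense = $102,500 / 4 = $25,625.

$25,625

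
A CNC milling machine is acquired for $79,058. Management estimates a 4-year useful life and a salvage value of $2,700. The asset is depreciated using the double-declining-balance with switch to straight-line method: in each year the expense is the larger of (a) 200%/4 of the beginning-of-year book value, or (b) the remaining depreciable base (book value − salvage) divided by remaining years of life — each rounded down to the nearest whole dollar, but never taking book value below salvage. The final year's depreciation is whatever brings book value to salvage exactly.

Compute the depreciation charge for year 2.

$19,764

Depreciable base = $79,058 − $2,700 = $76,358.
Year 1: DB = ⌊$79,058 × 200%/4⌋ = $39,529; SL = ⌊$76,358/4⌋ = $19,089 → take DB $39,529. Book value $39,529.
Year 2: DB = ⌊$39,529 × 200%/4⌋ = $19,764; SL = ⌊$36,829/3⌋ = $12,276 → take DB $19,764. Book value $19,765.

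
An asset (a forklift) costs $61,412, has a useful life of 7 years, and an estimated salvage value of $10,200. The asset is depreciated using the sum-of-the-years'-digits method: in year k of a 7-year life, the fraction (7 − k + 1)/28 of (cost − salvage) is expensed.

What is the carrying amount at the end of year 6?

Depreciable base = $61,412 − $10,200 = $51,212.
Sum of the years' digits = 7+6+5+4+3+2+1 = 28.
Year 1: $51,212 × 7/28 = $12,803. Book value $48,609.
Year 2: $51,212 × 6/28 = $10,974. Book value $37,635.
Year 3: $51,212 × 5/28 = $9,145. Book value $28,490.
Year 4: $51,212 × 4/28 = $7,316. Book value $21,174.
Year 5: $51,212 × 3/28 = $5,487. Book value $15,687.
Year 6: $51,212 × 2/28 = $3,658. Book value $12,029.

$12,029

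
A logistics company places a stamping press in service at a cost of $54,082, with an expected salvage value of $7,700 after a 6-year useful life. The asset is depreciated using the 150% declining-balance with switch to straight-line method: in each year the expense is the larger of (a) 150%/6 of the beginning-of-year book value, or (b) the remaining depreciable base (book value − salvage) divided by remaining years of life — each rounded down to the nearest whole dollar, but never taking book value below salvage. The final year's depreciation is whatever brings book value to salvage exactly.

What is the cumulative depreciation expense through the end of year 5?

Depreciable base = $54,082 − $7,700 = $46,382.
Year 1: DB = ⌊$54,082 × 150%/6⌋ = $13,520; SL = ⌊$46,382/6⌋ = $7,730 → take DB $13,520. Book value $40,562.
Year 2: DB = ⌊$40,562 × 150%/6⌋ = $10,140; SL = ⌊$32,862/5⌋ = $6,572 → take DB $10,140. Book value $30,422.
Year 3: DB = ⌊$30,422 × 150%/6⌋ = $7,605; SL = ⌊$22,722/4⌋ = $5,680 → take DB $7,605. Book value $22,817.
Year 4: DB = ⌊$22,817 × 150%/6⌋ = $5,704; SL = ⌊$15,117/3⌋ = $5,039 → take DB $5,704. Book value $17,113.
Year 5: DB = ⌊$17,113 × 150%/6⌋ = $4,278; SL = ⌊$9,413/2⌋ = $4,706 → take SL $4,706. Book value $12,407.
Accumulated through year 5 = $54,082 − $12,407 = $41,675.

$41,675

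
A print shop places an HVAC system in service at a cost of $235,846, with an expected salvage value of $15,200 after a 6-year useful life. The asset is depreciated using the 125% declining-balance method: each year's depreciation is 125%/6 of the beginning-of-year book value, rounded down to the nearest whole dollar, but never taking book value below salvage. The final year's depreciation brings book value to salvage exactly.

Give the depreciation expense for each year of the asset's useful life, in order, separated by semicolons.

$49,134; $38,898; $30,794; $24,379; $19,300; $58,141

Depreciable base = $235,846 − $15,200 = $220,646.
Year 1: ⌊$235,846 × 125%/6⌋ = $49,134. Book value $186,712.
Year 2: ⌊$186,712 × 125%/6⌋ = $38,898. Book value $147,814.
Year 3: ⌊$147,814 × 125%/6⌋ = $30,794. Book value $117,020.
Year 4: ⌊$117,020 × 125%/6⌋ = $24,379. Book value $92,641.
Year 5: ⌊$92,641 × 125%/6⌋ = $19,300. Book value $73,341.
Year 6 (final): $73,341 − $15,200 = $58,141. Book value $15,200.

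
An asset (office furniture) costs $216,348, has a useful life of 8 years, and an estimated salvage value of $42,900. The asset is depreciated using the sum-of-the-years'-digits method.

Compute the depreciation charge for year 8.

$4,818

Depreciable base = $216,348 − $42,900 = $173,448.
Sum of the years' digits = 8+7+6+5+4+3+2+1 = 36.
Year 1: $173,448 × 8/36 = $38,544. Book value $177,804.
Year 2: $173,448 × 7/36 = $33,726. Book value $144,078.
Year 3: $173,448 × 6/36 = $28,908. Book value $115,170.
Year 4: $173,448 × 5/36 = $24,090. Book value $91,080.
Year 5: $173,448 × 4/36 = $19,272. Book value $71,808.
Year 6: $173,448 × 3/36 = $14,454. Book value $57,354.
Year 7: $173,448 × 2/36 = $9,636. Book value $47,718.
Year 8: $173,448 × 1/36 = $4,818. Book value $42,900.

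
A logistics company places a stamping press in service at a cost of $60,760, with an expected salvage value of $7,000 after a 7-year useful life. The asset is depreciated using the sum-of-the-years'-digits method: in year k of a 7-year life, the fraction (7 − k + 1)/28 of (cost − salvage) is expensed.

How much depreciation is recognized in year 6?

Depreciable base = $60,760 − $7,000 = $53,760.
Sum of the years' digits = 7+6+5+4+3+2+1 = 28.
Year 1: $53,760 × 7/28 = $13,440. Book value $47,320.
Year 2: $53,760 × 6/28 = $11,520. Book value $35,800.
Year 3: $53,760 × 5/28 = $9,600. Book value $26,200.
Year 4: $53,760 × 4/28 = $7,680. Book value $18,520.
Year 5: $53,760 × 3/28 = $5,760. Book value $12,760.
Year 6: $53,760 × 2/28 = $3,840. Book value $8,920.

$3,840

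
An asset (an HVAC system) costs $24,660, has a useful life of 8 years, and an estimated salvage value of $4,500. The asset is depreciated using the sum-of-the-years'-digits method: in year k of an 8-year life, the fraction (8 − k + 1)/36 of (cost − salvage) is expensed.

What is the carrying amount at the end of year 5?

$7,860

Depreciable base = $24,660 − $4,500 = $20,160.
Sum of the years' digits = 8+7+6+5+4+3+2+1 = 36.
Year 1: $20,160 × 8/36 = $4,480. Book value $20,180.
Year 2: $20,160 × 7/36 = $3,920. Book value $16,260.
Year 3: $20,160 × 6/36 = $3,360. Book value $12,900.
Year 4: $20,160 × 5/36 = $2,800. Book value $10,100.
Year 5: $20,160 × 4/36 = $2,240. Book value $7,860.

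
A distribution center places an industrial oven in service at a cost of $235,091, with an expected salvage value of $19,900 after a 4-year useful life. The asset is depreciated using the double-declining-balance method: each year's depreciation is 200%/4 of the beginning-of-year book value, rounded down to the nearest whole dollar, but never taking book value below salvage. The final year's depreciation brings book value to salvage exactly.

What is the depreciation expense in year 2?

$58,773

Depreciable base = $235,091 − $19,900 = $215,191.
Year 1: ⌊$235,091 × 200%/4⌋ = $117,545. Book value $117,546.
Year 2: ⌊$117,546 × 200%/4⌋ = $58,773. Book value $58,773.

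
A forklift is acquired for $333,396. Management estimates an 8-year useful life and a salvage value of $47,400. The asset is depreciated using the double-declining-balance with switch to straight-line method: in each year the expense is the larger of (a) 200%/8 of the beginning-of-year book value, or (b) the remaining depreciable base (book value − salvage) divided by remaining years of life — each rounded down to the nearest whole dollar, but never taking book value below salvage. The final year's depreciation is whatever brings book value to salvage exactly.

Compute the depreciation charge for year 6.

Depreciable base = $333,396 − $47,400 = $285,996.
Year 1: DB = ⌊$333,396 × 200%/8⌋ = $83,349; SL = ⌊$285,996/8⌋ = $35,749 → take DB $83,349. Book value $250,047.
Year 2: DB = ⌊$250,047 × 200%/8⌋ = $62,511; SL = ⌊$202,647/7⌋ = $28,949 → take DB $62,511. Book value $187,536.
Year 3: DB = ⌊$187,536 × 200%/8⌋ = $46,884; SL = ⌊$140,136/6⌋ = $23,356 → take DB $46,884. Book value $140,652.
Year 4: DB = ⌊$140,652 × 200%/8⌋ = $35,163; SL = ⌊$93,252/5⌋ = $18,650 → take DB $35,163. Book value $105,489.
Year 5: DB = ⌊$105,489 × 200%/8⌋ = $26,372; SL = ⌊$58,089/4⌋ = $14,522 → take DB $26,372. Book value $79,117.
Year 6: DB = ⌊$79,117 × 200%/8⌋ = $19,779; SL = ⌊$31,717/3⌋ = $10,572 → take DB $19,779. Book value $59,338.

$19,779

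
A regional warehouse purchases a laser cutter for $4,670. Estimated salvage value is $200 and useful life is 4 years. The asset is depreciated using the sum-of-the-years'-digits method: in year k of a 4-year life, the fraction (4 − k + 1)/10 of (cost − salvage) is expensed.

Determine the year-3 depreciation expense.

$894

Depreciable base = $4,670 − $200 = $4,470.
Sum of the years' digits = 4+3+2+1 = 10.
Year 1: $4,470 × 4/10 = $1,788. Book value $2,882.
Year 2: $4,470 × 3/10 = $1,341. Book value $1,541.
Year 3: $4,470 × 2/10 = $894. Book value $647.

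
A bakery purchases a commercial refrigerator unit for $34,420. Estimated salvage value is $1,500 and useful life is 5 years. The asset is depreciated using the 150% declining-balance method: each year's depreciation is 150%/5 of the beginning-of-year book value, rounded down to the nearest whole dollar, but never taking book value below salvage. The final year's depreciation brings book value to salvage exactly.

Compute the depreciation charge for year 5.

Depreciable base = $34,420 − $1,500 = $32,920.
Year 1: ⌊$34,420 × 150%/5⌋ = $10,326. Book value $24,094.
Year 2: ⌊$24,094 × 150%/5⌋ = $7,228. Book value $16,866.
Year 3: ⌊$16,866 × 150%/5⌋ = $5,059. Book value $11,807.
Year 4: ⌊$11,807 × 150%/5⌋ = $3,542. Book value $8,265.
Year 5 (final): $8,265 − $1,500 = $6,765. Book value $1,500.

$6,765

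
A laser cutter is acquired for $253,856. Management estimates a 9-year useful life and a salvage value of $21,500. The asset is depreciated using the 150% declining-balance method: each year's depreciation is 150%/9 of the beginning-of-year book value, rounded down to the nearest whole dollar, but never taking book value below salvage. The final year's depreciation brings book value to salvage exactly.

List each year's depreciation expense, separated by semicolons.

Depreciable base = $253,856 − $21,500 = $232,356.
Year 1: ⌊$253,856 × 150%/9⌋ = $42,309. Book value $211,547.
Year 2: ⌊$211,547 × 150%/9⌋ = $35,257. Book value $176,290.
Year 3: ⌊$176,290 × 150%/9⌋ = $29,381. Book value $146,909.
Year 4: ⌊$146,909 × 150%/9⌋ = $24,484. Book value $122,425.
Year 5: ⌊$122,425 × 150%/9⌋ = $20,404. Book value $102,021.
Year 6: ⌊$102,021 × 150%/9⌋ = $17,003. Book value $85,018.
Year 7: ⌊$85,018 × 150%/9⌋ = $14,169. Book value $70,849.
Year 8: ⌊$70,849 × 150%/9⌋ = $11,808. Book value $59,041.
Year 9 (final): $59,041 − $21,500 = $37,541. Book value $21,500.

$42,309; $35,257; $29,381; $24,484; $20,404; $17,003; $14,169; $11,808; $37,541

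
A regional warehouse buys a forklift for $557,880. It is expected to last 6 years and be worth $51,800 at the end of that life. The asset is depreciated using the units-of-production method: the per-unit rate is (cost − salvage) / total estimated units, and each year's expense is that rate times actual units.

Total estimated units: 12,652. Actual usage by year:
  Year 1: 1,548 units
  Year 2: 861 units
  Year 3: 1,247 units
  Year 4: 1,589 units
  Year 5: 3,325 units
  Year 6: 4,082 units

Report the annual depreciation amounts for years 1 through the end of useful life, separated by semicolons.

$61,920; $34,440; $49,880; $63,560; $133,000; $163,280

Depreciable base = $557,880 − $51,800 = $506,080.
Rate = $506,080 / 12,652 units = $40 per unit.
Year 1: 1,548 × $40 = $61,920. Book value $495,960.
Year 2: 861 × $40 = $34,440. Book value $461,520.
Year 3: 1,247 × $40 = $49,880. Book value $411,640.
Year 4: 1,589 × $40 = $63,560. Book value $348,080.
Year 5: 3,325 × $40 = $133,000. Book value $215,080.
Year 6: 4,082 × $40 = $163,280. Book value $51,800.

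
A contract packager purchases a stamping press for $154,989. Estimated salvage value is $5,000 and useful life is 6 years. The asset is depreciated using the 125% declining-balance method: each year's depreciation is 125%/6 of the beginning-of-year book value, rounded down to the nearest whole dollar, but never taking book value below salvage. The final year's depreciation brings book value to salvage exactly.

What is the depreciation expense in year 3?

$20,237

Depreciable base = $154,989 − $5,000 = $149,989.
Year 1: ⌊$154,989 × 125%/6⌋ = $32,289. Book value $122,700.
Year 2: ⌊$122,700 × 125%/6⌋ = $25,562. Book value $97,138.
Year 3: ⌊$97,138 × 125%/6⌋ = $20,237. Book value $76,901.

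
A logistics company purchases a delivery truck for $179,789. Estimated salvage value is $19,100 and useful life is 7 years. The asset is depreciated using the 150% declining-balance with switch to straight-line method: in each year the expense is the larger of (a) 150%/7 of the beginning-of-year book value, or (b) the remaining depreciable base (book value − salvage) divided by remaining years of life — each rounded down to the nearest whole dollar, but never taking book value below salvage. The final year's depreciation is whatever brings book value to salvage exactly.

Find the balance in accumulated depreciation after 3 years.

Depreciable base = $179,789 − $19,100 = $160,689.
Year 1: DB = ⌊$179,789 × 150%/7⌋ = $38,526; SL = ⌊$160,689/7⌋ = $22,955 → take DB $38,526. Book value $141,263.
Year 2: DB = ⌊$141,263 × 150%/7⌋ = $30,270; SL = ⌊$122,163/6⌋ = $20,360 → take DB $30,270. Book value $110,993.
Year 3: DB = ⌊$110,993 × 150%/7⌋ = $23,784; SL = ⌊$91,893/5⌋ = $18,378 → take DB $23,784. Book value $87,209.
Accumulated through year 3 = $179,789 − $87,209 = $92,580.

$92,580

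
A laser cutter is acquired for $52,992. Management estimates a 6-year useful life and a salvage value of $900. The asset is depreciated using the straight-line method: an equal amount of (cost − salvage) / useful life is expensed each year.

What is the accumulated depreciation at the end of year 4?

Depreciable base = $52,992 − $900 = $52,092.
Annual expense = $52,092 / 6 = $8,682.
End of year 1: book value $44,310.
End of year 2: book value $35,628.
End of year 3: book value $26,946.
End of year 4: book value $18,264.
Accumulated through year 4 = $52,992 − $18,264 = $34,728.

$34,728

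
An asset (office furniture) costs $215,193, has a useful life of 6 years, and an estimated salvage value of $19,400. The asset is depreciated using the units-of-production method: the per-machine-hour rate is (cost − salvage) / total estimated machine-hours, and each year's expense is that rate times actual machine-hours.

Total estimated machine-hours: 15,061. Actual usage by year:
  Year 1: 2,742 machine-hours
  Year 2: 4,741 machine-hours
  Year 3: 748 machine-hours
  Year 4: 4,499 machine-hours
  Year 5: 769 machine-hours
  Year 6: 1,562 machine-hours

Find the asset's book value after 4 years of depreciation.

Depreciable base = $215,193 − $19,400 = $195,793.
Rate = $195,793 / 15,061 machine-hours = $13 per machine-hour.
Year 1: 2,742 × $13 = $35,646. Book value $179,547.
Year 2: 4,741 × $13 = $61,633. Book value $117,914.
Year 3: 748 × $13 = $9,724. Book value $108,190.
Year 4: 4,499 × $13 = $58,487. Book value $49,703.

$49,703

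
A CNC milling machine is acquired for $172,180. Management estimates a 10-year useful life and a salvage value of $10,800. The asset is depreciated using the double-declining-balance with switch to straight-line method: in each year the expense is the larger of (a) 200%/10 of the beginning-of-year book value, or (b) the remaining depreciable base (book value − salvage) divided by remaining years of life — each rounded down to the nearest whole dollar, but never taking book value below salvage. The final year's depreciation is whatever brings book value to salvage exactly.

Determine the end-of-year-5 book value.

Depreciable base = $172,180 − $10,800 = $161,380.
Year 1: DB = ⌊$172,180 × 200%/10⌋ = $34,436; SL = ⌊$161,380/10⌋ = $16,138 → take DB $34,436. Book value $137,744.
Year 2: DB = ⌊$137,744 × 200%/10⌋ = $27,548; SL = ⌊$126,944/9⌋ = $14,104 → take DB $27,548. Book value $110,196.
Year 3: DB = ⌊$110,196 × 200%/10⌋ = $22,039; SL = ⌊$99,396/8⌋ = $12,424 → take DB $22,039. Book value $88,157.
Year 4: DB = ⌊$88,157 × 200%/10⌋ = $17,631; SL = ⌊$77,357/7⌋ = $11,051 → take DB $17,631. Book value $70,526.
Year 5: DB = ⌊$70,526 × 200%/10⌋ = $14,105; SL = ⌊$59,726/6⌋ = $9,954 → take DB $14,105. Book value $56,421.

$56,421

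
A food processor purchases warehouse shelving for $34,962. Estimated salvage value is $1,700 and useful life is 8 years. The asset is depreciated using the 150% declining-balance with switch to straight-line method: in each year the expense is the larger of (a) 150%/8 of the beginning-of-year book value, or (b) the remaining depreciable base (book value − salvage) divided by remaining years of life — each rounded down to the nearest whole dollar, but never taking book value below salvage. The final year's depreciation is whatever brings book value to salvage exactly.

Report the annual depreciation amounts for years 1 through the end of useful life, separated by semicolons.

$6,555; $5,326; $4,327; $3,516; $3,384; $3,384; $3,385; $3,385

Depreciable base = $34,962 − $1,700 = $33,262.
Year 1: DB = ⌊$34,962 × 150%/8⌋ = $6,555; SL = ⌊$33,262/8⌋ = $4,157 → take DB $6,555. Book value $28,407.
Year 2: DB = ⌊$28,407 × 150%/8⌋ = $5,326; SL = ⌊$26,707/7⌋ = $3,815 → take DB $5,326. Book value $23,081.
Year 3: DB = ⌊$23,081 × 150%/8⌋ = $4,327; SL = ⌊$21,381/6⌋ = $3,563 → take DB $4,327. Book value $18,754.
Year 4: DB = ⌊$18,754 × 150%/8⌋ = $3,516; SL = ⌊$17,054/5⌋ = $3,410 → take DB $3,516. Book value $15,238.
Year 5: DB = ⌊$15,238 × 150%/8⌋ = $2,857; SL = ⌊$13,538/4⌋ = $3,384 → take SL $3,384. Book value $11,854.
Year 6: DB = ⌊$11,854 × 150%/8⌋ = $2,222; SL = ⌊$10,154/3⌋ = $3,384 → take SL $3,384. Book value $8,470.
Year 7: DB = ⌊$8,470 × 150%/8⌋ = $1,588; SL = ⌊$6,770/2⌋ = $3,385 → take SL $3,385. Book value $5,085.
Year 8 (final): $5,085 − $1,700 = $3,385. Book value $1,700.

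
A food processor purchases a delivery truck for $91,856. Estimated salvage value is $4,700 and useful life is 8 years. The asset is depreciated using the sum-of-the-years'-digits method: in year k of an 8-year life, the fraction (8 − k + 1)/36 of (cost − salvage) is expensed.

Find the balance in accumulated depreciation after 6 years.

$79,893

Depreciable base = $91,856 − $4,700 = $87,156.
Sum of the years' digits = 8+7+6+5+4+3+2+1 = 36.
Year 1: $87,156 × 8/36 = $19,368. Book value $72,488.
Year 2: $87,156 × 7/36 = $16,947. Book value $55,541.
Year 3: $87,156 × 6/36 = $14,526. Book value $41,015.
Year 4: $87,156 × 5/36 = $12,105. Book value $28,910.
Year 5: $87,156 × 4/36 = $9,684. Book value $19,226.
Year 6: $87,156 × 3/36 = $7,263. Book value $11,963.
Accumulated through year 6 = $91,856 − $11,963 = $79,893.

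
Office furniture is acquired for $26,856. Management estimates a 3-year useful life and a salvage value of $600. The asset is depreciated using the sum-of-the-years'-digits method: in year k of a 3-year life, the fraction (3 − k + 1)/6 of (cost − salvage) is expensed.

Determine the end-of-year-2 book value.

$4,976

Depreciable base = $26,856 − $600 = $26,256.
Sum of the years' digits = 3+2+1 = 6.
Year 1: $26,256 × 3/6 = $13,128. Book value $13,728.
Year 2: $26,256 × 2/6 = $8,752. Book value $4,976.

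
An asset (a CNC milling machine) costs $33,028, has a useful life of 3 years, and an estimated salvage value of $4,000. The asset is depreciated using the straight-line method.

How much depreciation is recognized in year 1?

$9,676

Depreciable base = $33,028 − $4,000 = $29,028.
Annual expense = $29,028 / 3 = $9,676.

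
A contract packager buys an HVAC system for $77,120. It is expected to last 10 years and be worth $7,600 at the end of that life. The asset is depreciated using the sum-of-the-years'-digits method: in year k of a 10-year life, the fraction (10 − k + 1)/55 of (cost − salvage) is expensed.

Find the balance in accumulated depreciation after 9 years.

Depreciable base = $77,120 − $7,600 = $69,520.
Sum of the years' digits = 10+9+8+7+6+5+4+3+2+1 = 55.
Year 1: $69,520 × 10/55 = $12,640. Book value $64,480.
Year 2: $69,520 × 9/55 = $11,376. Book value $53,104.
Year 3: $69,520 × 8/55 = $10,112. Book value $42,992.
Year 4: $69,520 × 7/55 = $8,848. Book value $34,144.
Year 5: $69,520 × 6/55 = $7,584. Book value $26,560.
Year 6: $69,520 × 5/55 = $6,320. Book value $20,240.
Year 7: $69,520 × 4/55 = $5,056. Book value $15,184.
Year 8: $69,520 × 3/55 = $3,792. Book value $11,392.
Year 9: $69,520 × 2/55 = $2,528. Book value $8,864.
Accumulated through year 9 = $77,120 − $8,864 = $68,256.

$68,256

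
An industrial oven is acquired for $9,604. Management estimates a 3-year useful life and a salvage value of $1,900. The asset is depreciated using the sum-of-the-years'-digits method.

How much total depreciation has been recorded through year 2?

Depreciable base = $9,604 − $1,900 = $7,704.
Sum of the years' digits = 3+2+1 = 6.
Year 1: $7,704 × 3/6 = $3,852. Book value $5,752.
Year 2: $7,704 × 2/6 = $2,568. Book value $3,184.
Accumulated through year 2 = $9,604 − $3,184 = $6,420.

$6,420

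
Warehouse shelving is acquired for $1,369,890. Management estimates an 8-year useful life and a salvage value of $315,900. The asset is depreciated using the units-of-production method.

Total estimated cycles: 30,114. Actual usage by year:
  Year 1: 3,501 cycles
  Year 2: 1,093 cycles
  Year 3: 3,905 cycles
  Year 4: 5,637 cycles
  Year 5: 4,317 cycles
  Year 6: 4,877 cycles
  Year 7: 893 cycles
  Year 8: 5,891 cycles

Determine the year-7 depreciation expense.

$31,255

Depreciable base = $1,369,890 − $315,900 = $1,053,990.
Rate = $1,053,990 / 30,114 cycles = $35 per cycle.
Year 1: 3,501 × $35 = $122,535. Book value $1,247,355.
Year 2: 1,093 × $35 = $38,255. Book value $1,209,100.
Year 3: 3,905 × $35 = $136,675. Book value $1,072,425.
Year 4: 5,637 × $35 = $197,295. Book value $875,130.
Year 5: 4,317 × $35 = $151,095. Book value $724,035.
Year 6: 4,877 × $35 = $170,695. Book value $553,340.
Year 7: 893 × $35 = $31,255. Book value $522,085.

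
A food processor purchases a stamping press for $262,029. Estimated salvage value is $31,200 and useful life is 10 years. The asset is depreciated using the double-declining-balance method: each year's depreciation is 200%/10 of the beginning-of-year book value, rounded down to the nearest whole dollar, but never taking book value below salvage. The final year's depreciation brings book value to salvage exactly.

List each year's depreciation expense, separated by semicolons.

$52,405; $41,924; $33,540; $26,832; $21,465; $17,172; $13,738; $10,990; $8,792; $3,971

Depreciable base = $262,029 − $31,200 = $230,829.
Year 1: ⌊$262,029 × 200%/10⌋ = $52,405. Book value $209,624.
Year 2: ⌊$209,624 × 200%/10⌋ = $41,924. Book value $167,700.
Year 3: ⌊$167,700 × 200%/10⌋ = $33,540. Book value $134,160.
Year 4: ⌊$134,160 × 200%/10⌋ = $26,832. Book value $107,328.
Year 5: ⌊$107,328 × 200%/10⌋ = $21,465. Book value $85,863.
Year 6: ⌊$85,863 × 200%/10⌋ = $17,172. Book value $68,691.
Year 7: ⌊$68,691 × 200%/10⌋ = $13,738. Book value $54,953.
Year 8: ⌊$54,953 × 200%/10⌋ = $10,990. Book value $43,963.
Year 9: ⌊$43,963 × 200%/10⌋ = $8,792. Book value $35,171.
Year 10 (final): $35,171 − $31,200 = $3,971. Book value $31,200.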